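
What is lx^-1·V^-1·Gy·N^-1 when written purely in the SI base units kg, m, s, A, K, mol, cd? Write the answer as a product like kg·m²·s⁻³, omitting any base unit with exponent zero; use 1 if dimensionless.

lx = m⁻²·cd.
So lx⁻¹ = m²·cd⁻¹.
V = kg·m²·s⁻³·A⁻¹.
So V⁻¹ = kg⁻¹·m⁻²·s³·A.
Gy = m²·s⁻².
N = kg·m·s⁻².
So N⁻¹ = kg⁻¹·m⁻¹·s².
Combining: lx⁻¹·V⁻¹·Gy·N⁻¹ = (m²·cd⁻¹) · (kg⁻¹·m⁻²·s³·A) · (m²·s⁻²) · (kg⁻¹·m⁻¹·s²) = kg⁻²·m·s³·A·cd⁻¹.

kg⁻²·m·s³·A·cd⁻¹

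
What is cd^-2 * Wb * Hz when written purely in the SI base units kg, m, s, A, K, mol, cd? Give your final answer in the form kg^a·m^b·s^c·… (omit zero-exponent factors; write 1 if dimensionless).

Wb = V·s (flux: a volt is a weber per second),
    = kg·m²·s⁻²·A⁻¹.
Hz = 1/s = s⁻¹ (frequency is cycles per second).
Combining: cd⁻²·Wb·Hz = cd⁻² · (kg·m²·s⁻²·A⁻¹) · s⁻¹ = kg·m²·s⁻³·A⁻¹·cd⁻².

kg·m²·s⁻³·A⁻¹·cd⁻²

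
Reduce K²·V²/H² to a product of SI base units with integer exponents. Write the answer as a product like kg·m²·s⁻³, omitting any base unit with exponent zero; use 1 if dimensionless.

s⁻²·A²·K²

V = kg·m²·s⁻³·A⁻¹.
So V² = kg²·m⁴·s⁻⁶·A⁻².
H = kg·m²·s⁻²·A⁻².
So H⁻² = kg⁻²·m⁻⁴·s⁴·A⁴.
Combining: K²·V²·H⁻² = K² · (kg²·m⁴·s⁻⁶·A⁻²) · (kg⁻²·m⁻⁴·s⁴·A⁴) = s⁻²·A²·K².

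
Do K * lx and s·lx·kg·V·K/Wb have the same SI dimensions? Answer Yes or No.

Left side:
  lx = m⁻²·cd.
  Combining: K·lx = K · (m⁻²·cd) = m⁻²·K·cd.
Right side:
  lx = m⁻²·cd.
  V = kg·m²·s⁻³·A⁻¹.
  Wb = kg·m²·s⁻²·A⁻¹.
  So Wb⁻¹ = kg⁻¹·m⁻²·s²·A.
  Combining: s·lx·kg·V·K·Wb⁻¹ = s · (m⁻²·cd) · kg · (kg·m²·s⁻³·A⁻¹) · K · (kg⁻¹·m⁻²·s²·A) = kg·m⁻²·K·cd.
Left is m⁻²·K·cd; right is kg·m⁻²·K·cd — different.

No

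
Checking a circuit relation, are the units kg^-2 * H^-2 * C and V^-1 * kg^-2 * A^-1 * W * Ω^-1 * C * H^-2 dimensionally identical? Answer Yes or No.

Left side:
  H = kg·m²·s⁻²·A⁻².
  So H⁻² = kg⁻²·m⁻⁴·s⁴·A⁴.
  C = s·A.
  Combining: kg⁻²·H⁻²·C = kg⁻² · (kg⁻²·m⁻⁴·s⁴·A⁴) · (s·A) = kg⁻⁴·m⁻⁴·s⁵·A⁵.
Right side:
  V = W/A (potential = power per current),
      = kg·m²·s⁻³·A⁻¹.
  So V⁻¹ = kg⁻¹·m⁻²·s³·A.
  W = J/s (power = energy per time),
      = kg·m²·s⁻³.
  Ω = V/A (resistance = voltage per current),
      = kg·m²·s⁻³·A⁻².
  So Ω⁻¹ = kg⁻¹·m⁻²·s³·A².
  C = A·s = s·A (charge = current × time).
  H = Wb/A (inductance = flux per current),
      = kg·m²·s⁻²·A⁻².
  So H⁻² = kg⁻²·m⁻⁴·s⁴·A⁴.
  Combining: V⁻¹·kg⁻²·A⁻¹·W·Ω⁻¹·C·H⁻² = (kg⁻¹·m⁻²·s³·A) · kg⁻² · A⁻¹ · (kg·m²·s⁻³) · (kg⁻¹·m⁻²·s³·A²) · (s·A) · (kg⁻²·m⁻⁴·s⁴·A⁴) = kg⁻⁵·m⁻⁶·s⁸·A⁷.
Left is kg⁻⁴·m⁻⁴·s⁵·A⁵; right is kg⁻⁵·m⁻⁶·s⁸·A⁷ — different.

No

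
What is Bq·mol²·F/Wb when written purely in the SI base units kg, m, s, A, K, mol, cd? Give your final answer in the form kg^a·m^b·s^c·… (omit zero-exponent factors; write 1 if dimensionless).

Bq = 1/s = s⁻¹ (activity is decays per second).
Wb = V·s (flux: a volt is a weber per second),
    = kg·m²·s⁻²·A⁻¹.
So Wb⁻¹ = kg⁻¹·m⁻²·s²·A.
F = C/V (capacitance = charge per voltage),
    = A·s/(kg·m²·s⁻³·A⁻¹) (substituting C and V),
    = kg⁻¹·m⁻²·s⁴·A².
Combining: Bq·mol²·Wb⁻¹·F = s⁻¹ · mol² · (kg⁻¹·m⁻²·s²·A) · (kg⁻¹·m⁻²·s⁴·A²) = kg⁻²·m⁻⁴·s⁵·A³·mol².

kg⁻²·m⁻⁴·s⁵·A³·mol²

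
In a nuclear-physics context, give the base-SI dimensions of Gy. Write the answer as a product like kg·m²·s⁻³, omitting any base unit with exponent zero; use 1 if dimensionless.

Gy = J/kg (absorbed dose = energy per mass),
    = m²·s⁻².

m²·s⁻²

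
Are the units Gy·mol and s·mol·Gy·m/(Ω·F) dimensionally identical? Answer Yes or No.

Left side:
  Gy = J/kg (absorbed dose = energy per mass),
      = m²·s⁻².
  Combining: Gy·mol = (m²·s⁻²) · mol = m²·s⁻²·mol.
Right side:
  Ω = V/A (resistance = voltage per current),
      = kg·m²·s⁻³·A⁻².
  So Ω⁻¹ = kg⁻¹·m⁻²·s³·A².
  Gy = J/kg (absorbed dose = energy per mass),
      = m²·s⁻².
  F = C/V (capacitance = charge per voltage),
      = A·s/(kg·m²·s⁻³·A⁻¹) (substituting C and V),
      = kg⁻¹·m⁻²·s⁴·A².
  So F⁻¹ = kg·m²·s⁻⁴·A⁻².
  Combining: s·mol·Ω⁻¹·Gy·m·F⁻¹ = s · mol · (kg⁻¹·m⁻²·s³·A²) · (m²·s⁻²) · m · (kg·m²·s⁻⁴·A⁻²) = m³·s⁻²·mol.
Left is m²·s⁻²·mol; right is m³·s⁻²·mol — different.

No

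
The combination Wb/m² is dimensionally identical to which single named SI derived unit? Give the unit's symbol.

Wb = kg·m²·s⁻²·A⁻¹.
Combining: Wb·m⁻² = (kg·m²·s⁻²·A⁻¹) · m⁻² = kg·s⁻²·A⁻¹.
kg·s⁻²·A⁻¹ is the base-SI form of the tesla.

T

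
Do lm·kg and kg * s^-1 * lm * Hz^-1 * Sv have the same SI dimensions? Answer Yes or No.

Left side:
  lm = cd·sr = cd (luminous flux; sr is dimensionless).
  Combining: lm·kg = cd · kg = kg·cd.
Right side:
  lm = cd.
  Hz = s⁻¹.
  So Hz⁻¹ = s.
  Sv = m²·s⁻².
  Combining: kg·s⁻¹·lm·Hz⁻¹·Sv = kg · s⁻¹ · cd · s · (m²·s⁻²) = kg·m²·s⁻²·cd.
Left is kg·cd; right is kg·m²·s⁻²·cd — different.

No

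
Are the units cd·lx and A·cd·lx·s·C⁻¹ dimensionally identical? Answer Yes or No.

Yes

Left side:
  lx = lm/m² (illuminance = luminous flux per area),
      = m⁻²·cd.
  Combining: cd·lx = cd · (m⁻²·cd) = m⁻²·cd².
Right side:
  lx = lm/m² (illuminance = luminous flux per area),
      = m⁻²·cd.
  C = A·s = s·A (charge = current × time).
  So C⁻¹ = s⁻¹·A⁻¹.
  Combining: A·cd·lx·s·C⁻¹ = A · cd · (m⁻²·cd) · s · (s⁻¹·A⁻¹) = m⁻²·cd².
Both reduce to m⁻²·cd².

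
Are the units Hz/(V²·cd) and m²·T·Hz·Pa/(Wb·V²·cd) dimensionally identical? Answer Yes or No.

Left side:
  Hz = 1/s = s⁻¹ (frequency is cycles per second).
  V = W/A (potential = power per current),
      = kg·m²·s⁻³·A⁻¹.
  So V⁻² = kg⁻²·m⁻⁴·s⁶·A².
  Combining: Hz·V⁻²·cd⁻¹ = s⁻¹ · (kg⁻²·m⁻⁴·s⁶·A²) · cd⁻¹ = kg⁻²·m⁻⁴·s⁵·A²·cd⁻¹.
Right side:
  Wb = V·s (flux: a volt is a weber per second),
      = kg·m²·s⁻²·A⁻¹.
  So Wb⁻¹ = kg⁻¹·m⁻²·s²·A.
  T = Wb/m² (flux density = flux per area),
      = kg·s⁻²·A⁻¹.
  V = W/A (potential = power per current),
      = kg·m²·s⁻³·A⁻¹.
  So V⁻² = kg⁻²·m⁻⁴·s⁶·A².
  Hz = 1/s = s⁻¹ (frequency is cycles per second).
  Pa = N/m² (pressure = force per area),
      = kg·m⁻¹·s⁻².
  Combining: Wb⁻¹·m²·T·V⁻²·cd⁻¹·Hz·Pa = (kg⁻¹·m⁻²·s²·A) · m² · (kg·s⁻²·A⁻¹) · (kg⁻²·m⁻⁴·s⁶·A²) · cd⁻¹ · s⁻¹ · (kg·m⁻¹·s⁻²) = kg⁻¹·m⁻⁵·s³·A²·cd⁻¹.
Left is kg⁻²·m⁻⁴·s⁵·A²·cd⁻¹; right is kg⁻¹·m⁻⁵·s³·A²·cd⁻¹ — different.

No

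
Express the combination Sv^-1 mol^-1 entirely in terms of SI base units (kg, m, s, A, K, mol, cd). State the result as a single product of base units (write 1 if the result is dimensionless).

Sv = J/kg (equivalent dose = energy per mass),
    = m²·s⁻².
So Sv⁻¹ = m⁻²·s².
Combining: Sv⁻¹·mol⁻¹ = (m⁻²·s²) · mol⁻¹ = m⁻²·s²·mol⁻¹.

m⁻²·s²·mol⁻¹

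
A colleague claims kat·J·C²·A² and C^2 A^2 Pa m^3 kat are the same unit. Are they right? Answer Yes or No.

Yes

Left side:
  kat = s⁻¹·mol.
  J = kg·m²·s⁻².
  C = s·A.
  So C² = s²·A².
  Combining: kat·J·C²·A² = (s⁻¹·mol) · (kg·m²·s⁻²) · (s²·A²) · A² = kg·m²·s⁻¹·A⁴·mol.
Right side:
  C = s·A.
  So C² = s²·A².
  Pa = kg·m⁻¹·s⁻².
  kat = s⁻¹·mol.
  Combining: C²·A²·Pa·m³·kat = (s²·A²) · A² · (kg·m⁻¹·s⁻²) · m³ · (s⁻¹·mol) = kg·m²·s⁻¹·A⁴·mol.
Both reduce to kg·m²·s⁻¹·A⁴·mol.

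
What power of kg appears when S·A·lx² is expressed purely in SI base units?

S = kg⁻¹·m⁻²·s³·A².
lx = m⁻²·cd.
So lx² = m⁻⁴·cd².
Combining: S·A·lx² = (kg⁻¹·m⁻²·s³·A²) · A · (m⁻⁴·cd²) = kg⁻¹·m⁻⁶·s³·A³·cd².
The exponent of kg is -1.

-1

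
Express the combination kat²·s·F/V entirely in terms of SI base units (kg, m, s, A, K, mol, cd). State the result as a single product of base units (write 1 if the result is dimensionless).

kat = mol/s = s⁻¹·mol (catalytic activity).
So kat² = s⁻²·mol².
V = W/A (potential = power per current),
    = kg·m²·s⁻³·A⁻¹.
So V⁻¹ = kg⁻¹·m⁻²·s³·A.
F = C/V (capacitance = charge per voltage),
    = A·s/(kg·m²·s⁻³·A⁻¹) (substituting C and V),
    = kg⁻¹·m⁻²·s⁴·A².
Combining: kat²·V⁻¹·s·F = (s⁻²·mol²) · (kg⁻¹·m⁻²·s³·A) · s · (kg⁻¹·m⁻²·s⁴·A²) = kg⁻²·m⁻⁴·s⁶·A³·mol².

kg⁻²·m⁻⁴·s⁶·A³·mol²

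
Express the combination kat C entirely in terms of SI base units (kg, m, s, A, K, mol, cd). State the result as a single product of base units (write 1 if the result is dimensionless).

kat = mol/s = s⁻¹·mol (catalytic activity).
C = A·s = s·A (charge = current × time).
Combining: kat·C = (s⁻¹·mol) · (s·A) = A·mol.

A·mol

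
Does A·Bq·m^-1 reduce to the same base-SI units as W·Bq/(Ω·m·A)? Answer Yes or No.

Yes

Left side:
  Bq = 1/s = s⁻¹ (activity is decays per second).
  Combining: A·Bq·m⁻¹ = A · s⁻¹ · m⁻¹ = m⁻¹·s⁻¹·A.
Right side:
  Ω = kg·m²·s⁻³·A⁻².
  So Ω⁻¹ = kg⁻¹·m⁻²·s³·A².
  W = kg·m²·s⁻³.
  Bq = s⁻¹.
  Combining: Ω⁻¹·W·m⁻¹·Bq·A⁻¹ = (kg⁻¹·m⁻²·s³·A²) · (kg·m²·s⁻³) · m⁻¹ · s⁻¹ · A⁻¹ = m⁻¹·s⁻¹·A.
Both reduce to m⁻¹·s⁻¹·A.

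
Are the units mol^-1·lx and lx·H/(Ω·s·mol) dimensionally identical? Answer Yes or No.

Left side:
  lx = m⁻²·cd.
  Combining: mol⁻¹·lx = mol⁻¹ · (m⁻²·cd) = m⁻²·mol⁻¹·cd.
Right side:
  Ω = kg·m²·s⁻³·A⁻².
  So Ω⁻¹ = kg⁻¹·m⁻²·s³·A².
  lx = m⁻²·cd.
  H = kg·m²·s⁻²·A⁻².
  Combining: Ω⁻¹·s⁻¹·mol⁻¹·lx·H = (kg⁻¹·m⁻²·s³·A²) · s⁻¹ · mol⁻¹ · (m⁻²·cd) · (kg·m²·s⁻²·A⁻²) = m⁻²·mol⁻¹·cd.
Both reduce to m⁻²·mol⁻¹·cd.

Yes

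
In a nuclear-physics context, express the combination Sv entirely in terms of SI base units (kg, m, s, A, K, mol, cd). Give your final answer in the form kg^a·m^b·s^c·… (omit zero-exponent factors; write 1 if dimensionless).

Sv = m²·s⁻².

m²·s⁻²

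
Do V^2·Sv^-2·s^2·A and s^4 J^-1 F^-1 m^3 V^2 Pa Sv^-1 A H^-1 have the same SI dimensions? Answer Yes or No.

Left side:
  V = W/A (potential = power per current),
      = kg·m²·s⁻³·A⁻¹.
  So V² = kg²·m⁴·s⁻⁶·A⁻².
  Sv = J/kg (equivalent dose = energy per mass),
      = m²·s⁻².
  So Sv⁻² = m⁻⁴·s⁴.
  Combining: V²·Sv⁻²·s²·A = (kg²·m⁴·s⁻⁶·A⁻²) · (m⁻⁴·s⁴) · s² · A = kg²·A⁻¹.
Right side:
  J = kg·m²·s⁻².
  So J⁻¹ = kg⁻¹·m⁻²·s².
  F = kg⁻¹·m⁻²·s⁴·A².
  So F⁻¹ = kg·m²·s⁻⁴·A⁻².
  V = kg·m²·s⁻³·A⁻¹.
  So V² = kg²·m⁴·s⁻⁶·A⁻².
  Pa = kg·m⁻¹·s⁻².
  Sv = m²·s⁻².
  So Sv⁻¹ = m⁻²·s².
  H = kg·m²·s⁻²·A⁻².
  So H⁻¹ = kg⁻¹·m⁻²·s²·A².
  Combining: s⁴·J⁻¹·F⁻¹·m³·V²·Pa·Sv⁻¹·A·H⁻¹ = s⁴ · (kg⁻¹·m⁻²·s²) · (kg·m²·s⁻⁴·A⁻²) · m³ · (kg²·m⁴·s⁻⁶·A⁻²) · (kg·m⁻¹·s⁻²) · (m⁻²·s²) · A · (kg⁻¹·m⁻²·s²·A²) = kg²·m²·s⁻²·A⁻¹.
Left is kg²·A⁻¹; right is kg²·m²·s⁻²·A⁻¹ — different.

No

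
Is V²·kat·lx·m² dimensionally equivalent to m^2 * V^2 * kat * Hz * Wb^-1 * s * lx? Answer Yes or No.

Left side:
  V = W/A (potential = power per current),
      = kg·m²·s⁻³·A⁻¹.
  So V² = kg²·m⁴·s⁻⁶·A⁻².
  kat = mol/s = s⁻¹·mol (catalytic activity).
  lx = lm/m² (illuminance = luminous flux per area),
      = m⁻²·cd.
  Combining: V²·kat·lx·m² = (kg²·m⁴·s⁻⁶·A⁻²) · (s⁻¹·mol) · (m⁻²·cd) · m² = kg²·m⁴·s⁻⁷·A⁻²·mol·cd.
Right side:
  V = kg·m²·s⁻³·A⁻¹.
  So V² = kg²·m⁴·s⁻⁶·A⁻².
  kat = s⁻¹·mol.
  Hz = s⁻¹.
  Wb = kg·m²·s⁻²·A⁻¹.
  So Wb⁻¹ = kg⁻¹·m⁻²·s²·A.
  lx = m⁻²·cd.
  Combining: m²·V²·kat·Hz·Wb⁻¹·s·lx = m² · (kg²·m⁴·s⁻⁶·A⁻²) · (s⁻¹·mol) · s⁻¹ · (kg⁻¹·m⁻²·s²·A) · s · (m⁻²·cd) = kg·m²·s⁻⁵·A⁻¹·mol·cd.
Left is kg²·m⁴·s⁻⁷·A⁻²·mol·cd; right is kg·m²·s⁻⁵·A⁻¹·mol·cd — different.

No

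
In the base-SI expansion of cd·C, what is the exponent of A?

1

C = s·A.
Combining: cd·C = cd · (s·A) = s·A·cd.
The exponent of A is 1.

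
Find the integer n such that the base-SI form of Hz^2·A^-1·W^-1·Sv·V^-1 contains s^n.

Hz = s⁻¹.
So Hz² = s⁻².
W = kg·m²·s⁻³.
So W⁻¹ = kg⁻¹·m⁻²·s³.
Sv = m²·s⁻².
V = kg·m²·s⁻³·A⁻¹.
So V⁻¹ = kg⁻¹·m⁻²·s³·A.
Combining: Hz²·A⁻¹·W⁻¹·Sv·V⁻¹ = s⁻² · A⁻¹ · (kg⁻¹·m⁻²·s³) · (m²·s⁻²) · (kg⁻¹·m⁻²·s³·A) = kg⁻²·m⁻²·s².
The exponent of s is 2.

2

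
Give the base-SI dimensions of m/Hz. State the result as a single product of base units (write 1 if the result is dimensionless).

Hz = 1/s = s⁻¹ (frequency is cycles per second).
So Hz⁻¹ = s.
Combining: m·Hz⁻¹ = m · s = m·s.

m·s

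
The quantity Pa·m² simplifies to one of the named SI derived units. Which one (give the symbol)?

Pa = N/m² (pressure = force per area),
    = kg·m⁻¹·s⁻².
Combining: Pa·m² = (kg·m⁻¹·s⁻²) · m² = kg·m·s⁻².
kg·m·s⁻² is the base-SI form of the newton.

N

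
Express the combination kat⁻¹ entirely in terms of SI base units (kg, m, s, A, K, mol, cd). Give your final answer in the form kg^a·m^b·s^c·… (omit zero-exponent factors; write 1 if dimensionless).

s·mol⁻¹

kat = s⁻¹·mol.
So kat⁻¹ = s·mol⁻¹.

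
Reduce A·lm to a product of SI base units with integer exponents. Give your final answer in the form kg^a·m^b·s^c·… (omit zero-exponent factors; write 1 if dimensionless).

A·cd

lm = cd·sr = cd (luminous flux; sr is dimensionless).
Combining: A·lm = A · cd = A·cd.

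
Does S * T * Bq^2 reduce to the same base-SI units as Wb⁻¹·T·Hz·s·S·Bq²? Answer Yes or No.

Left side:
  S = kg⁻¹·m⁻²·s³·A².
  T = kg·s⁻²·A⁻¹.
  Bq = s⁻¹.
  So Bq² = s⁻².
  Combining: S·T·Bq² = (kg⁻¹·m⁻²·s³·A²) · (kg·s⁻²·A⁻¹) · s⁻² = m⁻²·s⁻¹·A.
Right side:
  Wb = kg·m²·s⁻²·A⁻¹.
  So Wb⁻¹ = kg⁻¹·m⁻²·s²·A.
  T = kg·s⁻²·A⁻¹.
  Hz = s⁻¹.
  S = kg⁻¹·m⁻²·s³·A².
  Bq = s⁻¹.
  So Bq² = s⁻².
  Combining: Wb⁻¹·T·Hz·s·S·Bq² = (kg⁻¹·m⁻²·s²·A) · (kg·s⁻²·A⁻¹) · s⁻¹ · s · (kg⁻¹·m⁻²·s³·A²) · s⁻² = kg⁻¹·m⁻⁴·s·A².
Left is m⁻²·s⁻¹·A; right is kg⁻¹·m⁻⁴·s·A² — different.

No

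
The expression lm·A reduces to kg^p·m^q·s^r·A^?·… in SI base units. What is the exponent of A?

lm = cd·sr = cd (luminous flux; sr is dimensionless).
Combining: lm·A = cd · A = A·cd.
The exponent of A is 1.

1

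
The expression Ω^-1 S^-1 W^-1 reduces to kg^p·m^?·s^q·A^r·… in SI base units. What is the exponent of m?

-2

Ω = kg·m²·s⁻³·A⁻².
So Ω⁻¹ = kg⁻¹·m⁻²·s³·A².
S = kg⁻¹·m⁻²·s³·A².
So S⁻¹ = kg·m²·s⁻³·A⁻².
W = kg·m²·s⁻³.
So W⁻¹ = kg⁻¹·m⁻²·s³.
Combining: Ω⁻¹·S⁻¹·W⁻¹ = (kg⁻¹·m⁻²·s³·A²) · (kg·m²·s⁻³·A⁻²) · (kg⁻¹·m⁻²·s³) = kg⁻¹·m⁻²·s³.
The exponent of m is -2.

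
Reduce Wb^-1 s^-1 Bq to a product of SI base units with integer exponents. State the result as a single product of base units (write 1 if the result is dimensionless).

kg⁻¹·m⁻²·A

Wb = kg·m²·s⁻²·A⁻¹.
So Wb⁻¹ = kg⁻¹·m⁻²·s²·A.
Bq = s⁻¹.
Combining: Wb⁻¹·s⁻¹·Bq = (kg⁻¹·m⁻²·s²·A) · s⁻¹ · s⁻¹ = kg⁻¹·m⁻²·A.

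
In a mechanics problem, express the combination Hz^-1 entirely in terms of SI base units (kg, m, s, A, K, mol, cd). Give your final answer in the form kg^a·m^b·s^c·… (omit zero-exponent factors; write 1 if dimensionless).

s

Hz = 1/s = s⁻¹ (frequency is cycles per second).
So Hz⁻¹ = s.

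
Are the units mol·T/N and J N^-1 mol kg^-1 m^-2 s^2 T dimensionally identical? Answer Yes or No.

Yes

Left side:
  N = kg·m·s⁻².
  So N⁻¹ = kg⁻¹·m⁻¹·s².
  T = kg·s⁻²·A⁻¹.
  Combining: N⁻¹·mol·T = (kg⁻¹·m⁻¹·s²) · mol · (kg·s⁻²·A⁻¹) = m⁻¹·A⁻¹·mol.
Right side:
  J = N·m (work = force × distance),
      = kg·m²·s⁻².
  N = kg·m/s² = kg·m·s⁻² (force = mass × acceleration).
  So N⁻¹ = kg⁻¹·m⁻¹·s².
  T = Wb/m² (flux density = flux per area),
      = kg·s⁻²·A⁻¹.
  Combining: J·N⁻¹·mol·kg⁻¹·m⁻²·s²·T = (kg·m²·s⁻²) · (kg⁻¹·m⁻¹·s²) · mol · kg⁻¹ · m⁻² · s² · (kg·s⁻²·A⁻¹) = m⁻¹·A⁻¹·mol.
Both reduce to m⁻¹·A⁻¹·mol.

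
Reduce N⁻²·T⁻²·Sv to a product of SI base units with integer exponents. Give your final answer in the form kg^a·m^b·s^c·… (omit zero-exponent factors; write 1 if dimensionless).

kg⁻⁴·s⁶·A²

N = kg·m/s² = kg·m·s⁻² (force = mass × acceleration).
So N⁻² = kg⁻²·m⁻²·s⁴.
T = Wb/m² (flux density = flux per area),
    = kg·s⁻²·A⁻¹.
So T⁻² = kg⁻²·s⁴·A².
Sv = J/kg (equivalent dose = energy per mass),
    = m²·s⁻².
Combining: N⁻²·T⁻²·Sv = (kg⁻²·m⁻²·s⁴) · (kg⁻²·s⁴·A²) · (m²·s⁻²) = kg⁻⁴·s⁶·A².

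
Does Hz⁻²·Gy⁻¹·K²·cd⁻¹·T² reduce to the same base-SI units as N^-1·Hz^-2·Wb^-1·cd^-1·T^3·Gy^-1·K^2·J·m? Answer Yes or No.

Yes

Left side:
  Hz = 1/s = s⁻¹ (frequency is cycles per second).
  So Hz⁻² = s².
  Gy = J/kg (absorbed dose = energy per mass),
      = m²·s⁻².
  So Gy⁻¹ = m⁻²·s².
  T = Wb/m² (flux density = flux per area),
      = kg·s⁻²·A⁻¹.
  So T² = kg²·s⁻⁴·A⁻².
  Combining: Hz⁻²·Gy⁻¹·K²·cd⁻¹·T² = s² · (m⁻²·s²) · K² · cd⁻¹ · (kg²·s⁻⁴·A⁻²) = kg²·m⁻²·A⁻²·K²·cd⁻¹.
Right side:
  N = kg·m·s⁻².
  So N⁻¹ = kg⁻¹·m⁻¹·s².
  Hz = s⁻¹.
  So Hz⁻² = s².
  Wb = kg·m²·s⁻²·A⁻¹.
  So Wb⁻¹ = kg⁻¹·m⁻²·s²·A.
  T = kg·s⁻²·A⁻¹.
  So T³ = kg³·s⁻⁶·A⁻³.
  Gy = m²·s⁻².
  So Gy⁻¹ = m⁻²·s².
  J = kg·m²·s⁻².
  Combining: N⁻¹·Hz⁻²·Wb⁻¹·cd⁻¹·T³·Gy⁻¹·K²·J·m = (kg⁻¹·m⁻¹·s²) · s² · (kg⁻¹·m⁻²·s²·A) · cd⁻¹ · (kg³·s⁻⁶·A⁻³) · (m⁻²·s²) · K² · (kg·m²·s⁻²) · m = kg²·m⁻²·A⁻²·K²·cd⁻¹.
Both reduce to kg²·m⁻²·A⁻²·K²·cd⁻¹.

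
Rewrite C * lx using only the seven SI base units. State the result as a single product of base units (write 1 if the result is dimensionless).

m⁻²·s·A·cd

C = s·A.
lx = m⁻²·cd.
Combining: C·lx = (s·A) · (m⁻²·cd) = m⁻²·s·A·cd.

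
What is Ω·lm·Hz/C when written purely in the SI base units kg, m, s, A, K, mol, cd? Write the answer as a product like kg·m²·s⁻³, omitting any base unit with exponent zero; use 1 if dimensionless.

Ω = kg·m²·s⁻³·A⁻².
lm = cd.
Hz = s⁻¹.
C = s·A.
So C⁻¹ = s⁻¹·A⁻¹.
Combining: Ω·lm·Hz·C⁻¹ = (kg·m²·s⁻³·A⁻²) · cd · s⁻¹ · (s⁻¹·A⁻¹) = kg·m²·s⁻⁵·A⁻³·cd.

kg·m²·s⁻⁵·A⁻³·cd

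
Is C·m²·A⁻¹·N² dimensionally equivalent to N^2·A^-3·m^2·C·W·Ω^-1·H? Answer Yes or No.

No

Left side:
  C = A·s = s·A (charge = current × time).
  N = kg·m/s² = kg·m·s⁻² (force = mass × acceleration).
  So N² = kg²·m²·s⁻⁴.
  Combining: C·m²·A⁻¹·N² = (s·A) · m² · A⁻¹ · (kg²·m²·s⁻⁴) = kg²·m⁴·s⁻³.
Right side:
  N = kg·m·s⁻².
  So N² = kg²·m²·s⁻⁴.
  C = s·A.
  W = kg·m²·s⁻³.
  Ω = kg·m²·s⁻³·A⁻².
  So Ω⁻¹ = kg⁻¹·m⁻²·s³·A².
  H = kg·m²·s⁻²·A⁻².
  Combining: N²·A⁻³·m²·C·W·Ω⁻¹·H = (kg²·m²·s⁻⁴) · A⁻³ · m² · (s·A) · (kg·m²·s⁻³) · (kg⁻¹·m⁻²·s³·A²) · (kg·m²·s⁻²·A⁻²) = kg³·m⁶·s⁻⁵·A⁻².
Left is kg²·m⁴·s⁻³; right is kg³·m⁶·s⁻⁵·A⁻² — different.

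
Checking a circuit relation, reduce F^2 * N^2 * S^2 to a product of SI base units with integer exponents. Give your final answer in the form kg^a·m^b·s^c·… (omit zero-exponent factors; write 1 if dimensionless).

kg⁻²·m⁻⁶·s¹⁰·A⁸

F = kg⁻¹·m⁻²·s⁴·A².
So F² = kg⁻²·m⁻⁴·s⁸·A⁴.
N = kg·m·s⁻².
So N² = kg²·m²·s⁻⁴.
S = kg⁻¹·m⁻²·s³·A².
So S² = kg⁻²·m⁻⁴·s⁶·A⁴.
Combining: F²·N²·S² = (kg⁻²·m⁻⁴·s⁸·A⁴) · (kg²·m²·s⁻⁴) · (kg⁻²·m⁻⁴·s⁶·A⁴) = kg⁻²·m⁻⁶·s¹⁰·A⁸.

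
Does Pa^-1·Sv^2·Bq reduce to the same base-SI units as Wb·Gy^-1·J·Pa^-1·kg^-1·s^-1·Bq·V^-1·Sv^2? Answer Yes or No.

Yes

Left side:
  Pa = N/m² (pressure = force per area),
      = kg·m⁻¹·s⁻².
  So Pa⁻¹ = kg⁻¹·m·s².
  Sv = J/kg (equivalent dose = energy per mass),
      = m²·s⁻².
  So Sv² = m⁴·s⁻⁴.
  Bq = 1/s = s⁻¹ (activity is decays per second).
  Combining: Pa⁻¹·Sv²·Bq = (kg⁻¹·m·s²) · (m⁴·s⁻⁴) · s⁻¹ = kg⁻¹·m⁵·s⁻³.
Right side:
  Wb = V·s (flux: a volt is a weber per second),
      = kg·m²·s⁻²·A⁻¹.
  Gy = J/kg (absorbed dose = energy per mass),
      = m²·s⁻².
  So Gy⁻¹ = m⁻²·s².
  J = N·m (work = force × distance),
      = kg·m²·s⁻².
  Pa = N/m² (pressure = force per area),
      = kg·m⁻¹·s⁻².
  So Pa⁻¹ = kg⁻¹·m·s².
  Bq = 1/s = s⁻¹ (activity is decays per second).
  V = W/A (potential = power per current),
      = kg·m²·s⁻³·A⁻¹.
  So V⁻¹ = kg⁻¹·m⁻²·s³·A.
  Sv = J/kg (equivalent dose = energy per mass),
      = m²·s⁻².
  So Sv² = m⁴·s⁻⁴.
  Combining: Wb·Gy⁻¹·J·Pa⁻¹·kg⁻¹·s⁻¹·Bq·V⁻¹·Sv² = (kg·m²·s⁻²·A⁻¹) · (m⁻²·s²) · (kg·m²·s⁻²) · (kg⁻¹·m·s²) · kg⁻¹ · s⁻¹ · s⁻¹ · (kg⁻¹·m⁻²·s³·A) · (m⁴·s⁻⁴) = kg⁻¹·m⁵·s⁻³.
Both reduce to kg⁻¹·m⁵·s⁻³.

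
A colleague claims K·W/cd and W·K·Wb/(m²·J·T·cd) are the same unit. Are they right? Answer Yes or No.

Left side:
  W = J/s (power = energy per time),
      = kg·m²·s⁻³.
  Combining: K·W·cd⁻¹ = K · (kg·m²·s⁻³) · cd⁻¹ = kg·m²·s⁻³·K·cd⁻¹.
Right side:
  W = J/s (power = energy per time),
      = kg·m²·s⁻³.
  J = N·m (work = force × distance),
      = kg·m²·s⁻².
  So J⁻¹ = kg⁻¹·m⁻²·s².
  T = Wb/m² (flux density = flux per area),
      = kg·s⁻²·A⁻¹.
  So T⁻¹ = kg⁻¹·s²·A.
  Wb = V·s (flux: a volt is a weber per second),
      = kg·m²·s⁻²·A⁻¹.
  Combining: W·m⁻²·J⁻¹·T⁻¹·K·Wb·cd⁻¹ = (kg·m²·s⁻³) · m⁻² · (kg⁻¹·m⁻²·s²) · (kg⁻¹·s²·A) · K · (kg·m²·s⁻²·A⁻¹) · cd⁻¹ = s⁻¹·K·cd⁻¹.
Left is kg·m²·s⁻³·K·cd⁻¹; right is s⁻¹·K·cd⁻¹ — different.

No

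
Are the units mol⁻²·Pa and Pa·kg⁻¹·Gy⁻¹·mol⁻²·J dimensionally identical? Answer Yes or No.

Left side:
  Pa = kg·m⁻¹·s⁻².
  Combining: mol⁻²·Pa = mol⁻² · (kg·m⁻¹·s⁻²) = kg·m⁻¹·s⁻²·mol⁻².
Right side:
  Pa = N/m² (pressure = force per area),
      = kg·m⁻¹·s⁻².
  Gy = J/kg (absorbed dose = energy per mass),
      = m²·s⁻².
  So Gy⁻¹ = m⁻²·s².
  J = N·m (work = force × distance),
      = kg·m²·s⁻².
  Combining: Pa·kg⁻¹·Gy⁻¹·mol⁻²·J = (kg·m⁻¹·s⁻²) · kg⁻¹ · (m⁻²·s²) · mol⁻² · (kg·m²·s⁻²) = kg·m⁻¹·s⁻²·mol⁻².
Both reduce to kg·m⁻¹·s⁻²·mol⁻².

Yes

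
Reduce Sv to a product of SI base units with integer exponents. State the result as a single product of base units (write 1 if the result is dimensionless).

m²·s⁻²

Sv = m²·s⁻².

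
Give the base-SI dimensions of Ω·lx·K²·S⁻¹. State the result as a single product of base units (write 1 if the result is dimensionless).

kg²·m²·s⁻⁶·A⁻⁴·K²·cd

Ω = V/A (resistance = voltage per current),
    = kg·m²·s⁻³·A⁻².
lx = lm/m² (illuminance = luminous flux per area),
    = m⁻²·cd.
S = 1/Ω (conductance is reciprocal resistance),
    = kg⁻¹·m⁻²·s³·A².
So S⁻¹ = kg·m²·s⁻³·A⁻².
Combining: Ω·lx·K²·S⁻¹ = (kg·m²·s⁻³·A⁻²) · (m⁻²·cd) · K² · (kg·m²·s⁻³·A⁻²) = kg²·m²·s⁻⁶·A⁻⁴·K²·cd.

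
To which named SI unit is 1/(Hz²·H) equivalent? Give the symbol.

Hz = s⁻¹.
So Hz⁻² = s².
H = kg·m²·s⁻²·A⁻².
So H⁻¹ = kg⁻¹·m⁻²·s²·A².
Combining: Hz⁻²·H⁻¹ = s² · (kg⁻¹·m⁻²·s²·A²) = kg⁻¹·m⁻²·s⁴·A².
kg⁻¹·m⁻²·s⁴·A² is the base-SI form of the farad.

F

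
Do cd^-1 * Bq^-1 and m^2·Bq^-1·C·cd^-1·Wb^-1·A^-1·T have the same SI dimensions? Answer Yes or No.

Left side:
  Bq = 1/s = s⁻¹ (activity is decays per second).
  So Bq⁻¹ = s.
  Combining: cd⁻¹·Bq⁻¹ = cd⁻¹ · s = s·cd⁻¹.
Right side:
  Bq = 1/s = s⁻¹ (activity is decays per second).
  So Bq⁻¹ = s.
  C = A·s = s·A (charge = current × time).
  Wb = V·s (flux: a volt is a weber per second),
      = kg·m²·s⁻²·A⁻¹.
  So Wb⁻¹ = kg⁻¹·m⁻²·s²·A.
  T = Wb/m² (flux density = flux per area),
      = kg·s⁻²·A⁻¹.
  Combining: m²·Bq⁻¹·C·cd⁻¹·Wb⁻¹·A⁻¹·T = m² · s · (s·A) · cd⁻¹ · (kg⁻¹·m⁻²·s²·A) · A⁻¹ · (kg·s⁻²·A⁻¹) = s²·cd⁻¹.
Left is s·cd⁻¹; right is s²·cd⁻¹ — different.

No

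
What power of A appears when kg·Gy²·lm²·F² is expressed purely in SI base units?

4

Gy = J/kg (absorbed dose = energy per mass),
    = m²·s⁻².
So Gy² = m⁴·s⁻⁴.
lm = cd·sr = cd (luminous flux; sr is dimensionless).
So lm² = cd².
F = C/V (capacitance = charge per voltage),
    = A·s/(kg·m²·s⁻³·A⁻¹) (substituting C and V),
    = kg⁻¹·m⁻²·s⁴·A².
So F² = kg⁻²·m⁻⁴·s⁸·A⁴.
Combining: kg·Gy²·lm²·F² = kg · (m⁴·s⁻⁴) · cd² · (kg⁻²·m⁻⁴·s⁸·A⁴) = kg⁻¹·s⁴·A⁴·cd².
The exponent of A is 4.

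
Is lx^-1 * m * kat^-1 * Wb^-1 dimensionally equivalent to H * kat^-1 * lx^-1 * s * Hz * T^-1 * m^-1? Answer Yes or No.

Left side:
  lx = lm/m² (illuminance = luminous flux per area),
      = m⁻²·cd.
  So lx⁻¹ = m²·cd⁻¹.
  kat = mol/s = s⁻¹·mol (catalytic activity).
  So kat⁻¹ = s·mol⁻¹.
  Wb = V·s (flux: a volt is a weber per second),
      = kg·m²·s⁻²·A⁻¹.
  So Wb⁻¹ = kg⁻¹·m⁻²·s²·A.
  Combining: lx⁻¹·m·kat⁻¹·Wb⁻¹ = (m²·cd⁻¹) · m · (s·mol⁻¹) · (kg⁻¹·m⁻²·s²·A) = kg⁻¹·m·s³·A·mol⁻¹·cd⁻¹.
Right side:
  H = Wb/A (inductance = flux per current),
      = kg·m²·s⁻²·A⁻².
  kat = mol/s = s⁻¹·mol (catalytic activity).
  So kat⁻¹ = s·mol⁻¹.
  lx = lm/m² (illuminance = luminous flux per area),
      = m⁻²·cd.
  So lx⁻¹ = m²·cd⁻¹.
  Hz = 1/s = s⁻¹ (frequency is cycles per second).
  T = Wb/m² (flux density = flux per area),
      = kg·s⁻²·A⁻¹.
  So T⁻¹ = kg⁻¹·s²·A.
  Combining: H·kat⁻¹·lx⁻¹·s·Hz·T⁻¹·m⁻¹ = (kg·m²·s⁻²·A⁻²) · (s·mol⁻¹) · (m²·cd⁻¹) · s · s⁻¹ · (kg⁻¹·s²·A) · m⁻¹ = m³·s·A⁻¹·mol⁻¹·cd⁻¹.
Left is kg⁻¹·m·s³·A·mol⁻¹·cd⁻¹; right is m³·s·A⁻¹·mol⁻¹·cd⁻¹ — different.

No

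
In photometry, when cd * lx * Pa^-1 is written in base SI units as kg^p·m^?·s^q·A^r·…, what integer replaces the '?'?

-1

lx = m⁻²·cd.
Pa = kg·m⁻¹·s⁻².
So Pa⁻¹ = kg⁻¹·m·s².
Combining: cd·lx·Pa⁻¹ = cd · (m⁻²·cd) · (kg⁻¹·m·s²) = kg⁻¹·m⁻¹·s²·cd².
The exponent of m is -1.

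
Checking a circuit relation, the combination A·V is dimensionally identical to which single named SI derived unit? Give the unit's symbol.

V = kg·m²·s⁻³·A⁻¹.
Combining: A·V = A · (kg·m²·s⁻³·A⁻¹) = kg·m²·s⁻³.
kg·m²·s⁻³ is the base-SI form of the watt.

W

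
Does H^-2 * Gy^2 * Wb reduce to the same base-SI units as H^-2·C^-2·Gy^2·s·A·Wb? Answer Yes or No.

No

Left side:
  H = Wb/A (inductance = flux per current),
      = kg·m²·s⁻²·A⁻².
  So H⁻² = kg⁻²·m⁻⁴·s⁴·A⁴.
  Gy = J/kg (absorbed dose = energy per mass),
      = m²·s⁻².
  So Gy² = m⁴·s⁻⁴.
  Wb = V·s (flux: a volt is a weber per second),
      = kg·m²·s⁻²·A⁻¹.
  Combining: H⁻²·Gy²·Wb = (kg⁻²·m⁻⁴·s⁴·A⁴) · (m⁴·s⁻⁴) · (kg·m²·s⁻²·A⁻¹) = kg⁻¹·m²·s⁻²·A³.
Right side:
  H = kg·m²·s⁻²·A⁻².
  So H⁻² = kg⁻²·m⁻⁴·s⁴·A⁴.
  C = s·A.
  So C⁻² = s⁻²·A⁻².
  Gy = m²·s⁻².
  So Gy² = m⁴·s⁻⁴.
  Wb = kg·m²·s⁻²·A⁻¹.
  Combining: H⁻²·C⁻²·Gy²·s·A·Wb = (kg⁻²·m⁻⁴·s⁴·A⁴) · (s⁻²·A⁻²) · (m⁴·s⁻⁴) · s · A · (kg·m²·s⁻²·A⁻¹) = kg⁻¹·m²·s⁻³·A².
Left is kg⁻¹·m²·s⁻²·A³; right is kg⁻¹·m²·s⁻³·A² — different.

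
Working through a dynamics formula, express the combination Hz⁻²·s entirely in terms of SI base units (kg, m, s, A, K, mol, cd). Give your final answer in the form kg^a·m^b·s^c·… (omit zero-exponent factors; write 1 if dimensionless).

s³

Hz = s⁻¹.
So Hz⁻² = s².
Combining: Hz⁻²·s = s² · s = s³.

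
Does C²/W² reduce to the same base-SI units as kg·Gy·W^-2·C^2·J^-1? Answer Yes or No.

Yes

Left side:
  C = s·A.
  So C² = s²·A².
  W = kg·m²·s⁻³.
  So W⁻² = kg⁻²·m⁻⁴·s⁶.
  Combining: C²·W⁻² = (s²·A²) · (kg⁻²·m⁻⁴·s⁶) = kg⁻²·m⁻⁴·s⁸·A².
Right side:
  Gy = J/kg (absorbed dose = energy per mass),
      = m²·s⁻².
  W = J/s (power = energy per time),
      = kg·m²·s⁻³.
  So W⁻² = kg⁻²·m⁻⁴·s⁶.
  C = A·s = s·A (charge = current × time).
  So C² = s²·A².
  J = N·m (work = force × distance),
      = kg·m²·s⁻².
  So J⁻¹ = kg⁻¹·m⁻²·s².
  Combining: kg·Gy·W⁻²·C²·J⁻¹ = kg · (m²·s⁻²) · (kg⁻²·m⁻⁴·s⁶) · (s²·A²) · (kg⁻¹·m⁻²·s²) = kg⁻²·m⁻⁴·s⁸·A².
Both reduce to kg⁻²·m⁻⁴·s⁸·A².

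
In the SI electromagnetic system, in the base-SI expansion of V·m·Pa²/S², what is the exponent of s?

V = kg·m²·s⁻³·A⁻¹.
S = kg⁻¹·m⁻²·s³·A².
So S⁻² = kg²·m⁴·s⁻⁶·A⁻⁴.
Pa = kg·m⁻¹·s⁻².
So Pa² = kg²·m⁻²·s⁻⁴.
Combining: V·S⁻²·m·Pa² = (kg·m²·s⁻³·A⁻¹) · (kg²·m⁴·s⁻⁶·A⁻⁴) · m · (kg²·m⁻²·s⁻⁴) = kg⁵·m⁵·s⁻¹³·A⁻⁵.
The exponent of s is -13.

-13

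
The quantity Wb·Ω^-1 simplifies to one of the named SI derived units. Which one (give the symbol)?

C

Wb = V·s (flux: a volt is a weber per second),
    = kg·m²·s⁻²·A⁻¹.
Ω = V/A (resistance = voltage per current),
    = kg·m²·s⁻³·A⁻².
So Ω⁻¹ = kg⁻¹·m⁻²·s³·A².
Combining: Wb·Ω⁻¹ = (kg·m²·s⁻²·A⁻¹) · (kg⁻¹·m⁻²·s³·A²) = s·A.
s·A is the base-SI form of the coulomb.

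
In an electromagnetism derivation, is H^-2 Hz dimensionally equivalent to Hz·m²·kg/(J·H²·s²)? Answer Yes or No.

Yes

Left side:
  H = Wb/A (inductance = flux per current),
      = kg·m²·s⁻²·A⁻².
  So H⁻² = kg⁻²·m⁻⁴·s⁴·A⁴.
  Hz = 1/s = s⁻¹ (frequency is cycles per second).
  Combining: H⁻²·Hz = (kg⁻²·m⁻⁴·s⁴·A⁴) · s⁻¹ = kg⁻²·m⁻⁴·s³·A⁴.
Right side:
  J = kg·m²·s⁻².
  So J⁻¹ = kg⁻¹·m⁻²·s².
  Hz = s⁻¹.
  H = kg·m²·s⁻²·A⁻².
  So H⁻² = kg⁻²·m⁻⁴·s⁴·A⁴.
  Combining: J⁻¹·Hz·H⁻²·m²·s⁻²·kg = (kg⁻¹·m⁻²·s²) · s⁻¹ · (kg⁻²·m⁻⁴·s⁴·A⁴) · m² · s⁻² · kg = kg⁻²·m⁻⁴·s³·A⁴.
Both reduce to kg⁻²·m⁻⁴·s³·A⁴.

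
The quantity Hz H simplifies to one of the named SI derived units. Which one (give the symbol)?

Ω

Hz = 1/s = s⁻¹ (frequency is cycles per second).
H = Wb/A (inductance = flux per current),
    = kg·m²·s⁻²·A⁻².
Combining: Hz·H = s⁻¹ · (kg·m²·s⁻²·A⁻²) = kg·m²·s⁻³·A⁻².
kg·m²·s⁻³·A⁻² is the base-SI form of the ohm.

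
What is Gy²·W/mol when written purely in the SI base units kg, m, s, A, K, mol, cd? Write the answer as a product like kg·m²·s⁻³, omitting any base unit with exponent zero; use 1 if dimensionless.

Gy = m²·s⁻².
So Gy² = m⁴·s⁻⁴.
W = kg·m²·s⁻³.
Combining: mol⁻¹·Gy²·W = mol⁻¹ · (m⁴·s⁻⁴) · (kg·m²·s⁻³) = kg·m⁶·s⁻⁷·mol⁻¹.

kg·m⁶·s⁻⁷·mol⁻¹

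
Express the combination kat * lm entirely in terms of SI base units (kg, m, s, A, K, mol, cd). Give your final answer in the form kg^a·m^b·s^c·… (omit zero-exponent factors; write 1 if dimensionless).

s⁻¹·mol·cd

kat = mol/s = s⁻¹·mol (catalytic activity).
lm = cd·sr = cd (luminous flux; sr is dimensionless).
Combining: kat·lm = (s⁻¹·mol) · cd = s⁻¹·mol·cd.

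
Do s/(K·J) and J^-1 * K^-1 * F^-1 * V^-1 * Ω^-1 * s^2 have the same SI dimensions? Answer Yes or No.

Left side:
  J = kg·m²·s⁻².
  So J⁻¹ = kg⁻¹·m⁻²·s².
  Combining: K⁻¹·J⁻¹·s = K⁻¹ · (kg⁻¹·m⁻²·s²) · s = kg⁻¹·m⁻²·s³·K⁻¹.
Right side:
  J = N·m (work = force × distance),
      = kg·m²·s⁻².
  So J⁻¹ = kg⁻¹·m⁻²·s².
  F = C/V (capacitance = charge per voltage),
      = A·s/(kg·m²·s⁻³·A⁻¹) (substituting C and V),
      = kg⁻¹·m⁻²·s⁴·A².
  So F⁻¹ = kg·m²·s⁻⁴·A⁻².
  V = W/A (potential = power per current),
      = kg·m²·s⁻³·A⁻¹.
  So V⁻¹ = kg⁻¹·m⁻²·s³·A.
  Ω = V/A (resistance = voltage per current),
      = kg·m²·s⁻³·A⁻².
  So Ω⁻¹ = kg⁻¹·m⁻²·s³·A².
  Combining: J⁻¹·K⁻¹·F⁻¹·V⁻¹·Ω⁻¹·s² = (kg⁻¹·m⁻²·s²) · K⁻¹ · (kg·m²·s⁻⁴·A⁻²) · (kg⁻¹·m⁻²·s³·A) · (kg⁻¹·m⁻²·s³·A²) · s² = kg⁻²·m⁻⁴·s⁶·A·K⁻¹.
Left is kg⁻¹·m⁻²·s³·K⁻¹; right is kg⁻²·m⁻⁴·s⁶·A·K⁻¹ — different.

No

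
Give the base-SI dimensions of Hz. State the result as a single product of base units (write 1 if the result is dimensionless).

s⁻¹

Hz = s⁻¹.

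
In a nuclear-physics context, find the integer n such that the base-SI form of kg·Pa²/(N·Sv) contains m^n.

-5

N = kg·m/s² = kg·m·s⁻² (force = mass × acceleration).
So N⁻¹ = kg⁻¹·m⁻¹·s².
Sv = J/kg (equivalent dose = energy per mass),
    = m²·s⁻².
So Sv⁻¹ = m⁻²·s².
Pa = N/m² (pressure = force per area),
    = kg·m⁻¹·s⁻².
So Pa² = kg²·m⁻²·s⁻⁴.
Combining: N⁻¹·Sv⁻¹·kg·Pa² = (kg⁻¹·m⁻¹·s²) · (m⁻²·s²) · kg · (kg²·m⁻²·s⁻⁴) = kg²·m⁻⁵.
The exponent of m is -5.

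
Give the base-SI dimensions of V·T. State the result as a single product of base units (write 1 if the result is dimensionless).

V = W/A (potential = power per current),
    = kg·m²·s⁻³·A⁻¹.
T = Wb/m² (flux density = flux per area),
    = kg·s⁻²·A⁻¹.
Combining: V·T = (kg·m²·s⁻³·A⁻¹) · (kg·s⁻²·A⁻¹) = kg²·m²·s⁻⁵·A⁻².

kg²·m²·s⁻⁵·A⁻²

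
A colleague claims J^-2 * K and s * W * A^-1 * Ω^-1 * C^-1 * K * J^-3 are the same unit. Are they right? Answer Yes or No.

Left side:
  J = kg·m²·s⁻².
  So J⁻² = kg⁻²·m⁻⁴·s⁴.
  Combining: J⁻²·K = (kg⁻²·m⁻⁴·s⁴) · K = kg⁻²·m⁻⁴·s⁴·K.
Right side:
  W = J/s (power = energy per time),
      = kg·m²·s⁻³.
  Ω = V/A (resistance = voltage per current),
      = kg·m²·s⁻³·A⁻².
  So Ω⁻¹ = kg⁻¹·m⁻²·s³·A².
  C = A·s = s·A (charge = current × time).
  So C⁻¹ = s⁻¹·A⁻¹.
  J = N·m (work = force × distance),
      = kg·m²·s⁻².
  So J⁻³ = kg⁻³·m⁻⁶·s⁶.
  Combining: s·W·A⁻¹·Ω⁻¹·C⁻¹·K·J⁻³ = s · (kg·m²·s⁻³) · A⁻¹ · (kg⁻¹·m⁻²·s³·A²) · (s⁻¹·A⁻¹) · K · (kg⁻³·m⁻⁶·s⁶) = kg⁻³·m⁻⁶·s⁶·K.
Left is kg⁻²·m⁻⁴·s⁴·K; right is kg⁻³·m⁻⁶·s⁶·K — different.

No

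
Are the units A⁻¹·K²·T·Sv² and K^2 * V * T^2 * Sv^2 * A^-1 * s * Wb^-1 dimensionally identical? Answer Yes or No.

Left side:
  T = Wb/m² (flux density = flux per area),
      = kg·s⁻²·A⁻¹.
  Sv = J/kg (equivalent dose = energy per mass),
      = m²·s⁻².
  So Sv² = m⁴·s⁻⁴.
  Combining: A⁻¹·K²·T·Sv² = A⁻¹ · K² · (kg·s⁻²·A⁻¹) · (m⁴·s⁻⁴) = kg·m⁴·s⁻⁶·A⁻²·K².
Right side:
  V = kg·m²·s⁻³·A⁻¹.
  T = kg·s⁻²·A⁻¹.
  So T² = kg²·s⁻⁴·A⁻².
  Sv = m²·s⁻².
  So Sv² = m⁴·s⁻⁴.
  Wb = kg·m²·s⁻²·A⁻¹.
  So Wb⁻¹ = kg⁻¹·m⁻²·s²·A.
  Combining: K²·V·T²·Sv²·A⁻¹·s·Wb⁻¹ = K² · (kg·m²·s⁻³·A⁻¹) · (kg²·s⁻⁴·A⁻²) · (m⁴·s⁻⁴) · A⁻¹ · s · (kg⁻¹·m⁻²·s²·A) = kg²·m⁴·s⁻⁸·A⁻³·K².
Left is kg·m⁴·s⁻⁶·A⁻²·K²; right is kg²·m⁴·s⁻⁸·A⁻³·K² — different.

No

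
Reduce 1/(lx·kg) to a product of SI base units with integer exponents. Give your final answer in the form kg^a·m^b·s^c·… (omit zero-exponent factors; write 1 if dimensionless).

kg⁻¹·m²·cd⁻¹

lx = lm/m² (illuminance = luminous flux per area),
    = m⁻²·cd.
So lx⁻¹ = m²·cd⁻¹.
Combining: lx⁻¹·kg⁻¹ = (m²·cd⁻¹) · kg⁻¹ = kg⁻¹·m²·cd⁻¹.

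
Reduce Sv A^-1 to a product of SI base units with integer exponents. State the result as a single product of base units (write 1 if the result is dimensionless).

m²·s⁻²·A⁻¹

Sv = J/kg (equivalent dose = energy per mass),
    = m²·s⁻².
Combining: Sv·A⁻¹ = (m²·s⁻²) · A⁻¹ = m²·s⁻²·A⁻¹.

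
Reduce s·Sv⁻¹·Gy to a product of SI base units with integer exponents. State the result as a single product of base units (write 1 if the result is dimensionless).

s

Sv = J/kg (equivalent dose = energy per mass),
    = m²·s⁻².
So Sv⁻¹ = m⁻²·s².
Gy = J/kg (absorbed dose = energy per mass),
    = m²·s⁻².
Combining: s·Sv⁻¹·Gy = s · (m⁻²·s²) · (m²·s⁻²) = s.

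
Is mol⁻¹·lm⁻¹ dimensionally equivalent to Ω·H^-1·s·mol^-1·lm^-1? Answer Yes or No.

Left side:
  lm = cd·sr = cd (luminous flux; sr is dimensionless).
  So lm⁻¹ = cd⁻¹.
  Combining: mol⁻¹·lm⁻¹ = mol⁻¹ · cd⁻¹ = mol⁻¹·cd⁻¹.
Right side:
  Ω = V/A (resistance = voltage per current),
      = kg·m²·s⁻³·A⁻².
  H = Wb/A (inductance = flux per current),
      = kg·m²·s⁻²·A⁻².
  So H⁻¹ = kg⁻¹·m⁻²·s²·A².
  lm = cd·sr = cd (luminous flux; sr is dimensionless).
  So lm⁻¹ = cd⁻¹.
  Combining: Ω·H⁻¹·s·mol⁻¹·lm⁻¹ = (kg·m²·s⁻³·A⁻²) · (kg⁻¹·m⁻²·s²·A²) · s · mol⁻¹ · cd⁻¹ = mol⁻¹·cd⁻¹.
Both reduce to mol⁻¹·cd⁻¹.

Yes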